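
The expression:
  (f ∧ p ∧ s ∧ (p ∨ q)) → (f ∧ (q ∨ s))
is always true.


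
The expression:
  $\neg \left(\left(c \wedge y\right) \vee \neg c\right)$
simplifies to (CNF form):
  $c \wedge \neg y$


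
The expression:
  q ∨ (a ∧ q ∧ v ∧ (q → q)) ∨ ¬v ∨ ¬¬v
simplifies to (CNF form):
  True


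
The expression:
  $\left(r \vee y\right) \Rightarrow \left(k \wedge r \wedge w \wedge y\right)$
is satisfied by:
  {w: True, k: True, y: False, r: False}
  {w: True, k: False, y: False, r: False}
  {k: True, r: False, w: False, y: False}
  {r: False, k: False, w: False, y: False}
  {r: True, y: True, w: True, k: True}


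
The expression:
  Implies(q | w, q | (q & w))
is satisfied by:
  {q: True, w: False}
  {w: False, q: False}
  {w: True, q: True}


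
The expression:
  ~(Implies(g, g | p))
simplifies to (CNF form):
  False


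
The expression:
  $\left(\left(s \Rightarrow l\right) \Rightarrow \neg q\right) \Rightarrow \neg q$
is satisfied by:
  {l: True, s: False, q: False}
  {s: False, q: False, l: False}
  {l: True, q: True, s: False}
  {q: True, s: False, l: False}
  {l: True, s: True, q: False}
  {s: True, l: False, q: False}
  {l: True, q: True, s: True}


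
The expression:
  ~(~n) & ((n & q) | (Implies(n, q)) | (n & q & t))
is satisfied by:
  {q: True, n: True}


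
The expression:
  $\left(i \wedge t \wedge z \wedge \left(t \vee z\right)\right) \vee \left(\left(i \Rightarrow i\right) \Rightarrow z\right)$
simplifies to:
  $z$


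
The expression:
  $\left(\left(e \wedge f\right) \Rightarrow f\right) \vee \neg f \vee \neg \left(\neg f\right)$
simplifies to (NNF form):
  $\text{True}$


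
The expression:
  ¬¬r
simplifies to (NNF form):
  r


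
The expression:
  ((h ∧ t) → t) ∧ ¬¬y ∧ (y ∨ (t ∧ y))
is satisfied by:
  {y: True}


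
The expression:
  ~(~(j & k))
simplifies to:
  j & k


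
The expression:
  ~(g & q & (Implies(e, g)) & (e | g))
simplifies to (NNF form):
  ~g | ~q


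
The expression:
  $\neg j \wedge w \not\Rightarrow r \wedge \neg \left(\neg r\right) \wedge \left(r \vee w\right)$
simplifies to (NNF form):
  $\text{False}$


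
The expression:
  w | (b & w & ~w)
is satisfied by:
  {w: True}


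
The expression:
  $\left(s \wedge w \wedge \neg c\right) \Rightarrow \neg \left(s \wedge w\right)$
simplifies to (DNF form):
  $c \vee \neg s \vee \neg w$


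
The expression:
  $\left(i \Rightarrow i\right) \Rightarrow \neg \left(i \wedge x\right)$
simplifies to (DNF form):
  $\neg i \vee \neg x$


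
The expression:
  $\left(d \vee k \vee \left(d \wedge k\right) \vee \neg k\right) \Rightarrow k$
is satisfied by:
  {k: True}


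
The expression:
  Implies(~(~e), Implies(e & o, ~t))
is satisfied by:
  {o: False, e: False, t: False}
  {t: True, o: False, e: False}
  {e: True, o: False, t: False}
  {t: True, e: True, o: False}
  {o: True, t: False, e: False}
  {t: True, o: True, e: False}
  {e: True, o: True, t: False}


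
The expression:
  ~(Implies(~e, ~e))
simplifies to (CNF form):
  False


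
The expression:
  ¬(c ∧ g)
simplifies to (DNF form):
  ¬c ∨ ¬g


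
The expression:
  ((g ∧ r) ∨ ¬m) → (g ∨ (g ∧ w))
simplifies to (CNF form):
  g ∨ m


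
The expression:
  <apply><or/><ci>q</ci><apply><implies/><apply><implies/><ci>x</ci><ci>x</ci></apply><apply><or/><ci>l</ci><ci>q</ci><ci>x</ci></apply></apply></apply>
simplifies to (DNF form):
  <apply><or/><ci>l</ci><ci>q</ci><ci>x</ci></apply>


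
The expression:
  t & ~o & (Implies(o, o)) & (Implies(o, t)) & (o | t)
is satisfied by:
  {t: True, o: False}


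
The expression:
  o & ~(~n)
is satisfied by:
  {o: True, n: True}


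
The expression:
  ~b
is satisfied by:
  {b: False}


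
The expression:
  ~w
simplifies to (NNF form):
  ~w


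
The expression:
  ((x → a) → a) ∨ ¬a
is always true.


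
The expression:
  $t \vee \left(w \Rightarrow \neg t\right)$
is always true.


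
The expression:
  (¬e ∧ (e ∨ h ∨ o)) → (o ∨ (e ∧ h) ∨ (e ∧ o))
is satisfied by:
  {o: True, e: True, h: False}
  {o: True, h: False, e: False}
  {e: True, h: False, o: False}
  {e: False, h: False, o: False}
  {o: True, e: True, h: True}
  {o: True, h: True, e: False}
  {e: True, h: True, o: False}


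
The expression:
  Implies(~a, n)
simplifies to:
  a | n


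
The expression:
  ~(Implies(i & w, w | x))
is never true.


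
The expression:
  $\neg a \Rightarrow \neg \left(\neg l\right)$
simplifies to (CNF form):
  $a \vee l$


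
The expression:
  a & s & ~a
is never true.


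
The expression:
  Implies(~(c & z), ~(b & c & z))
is always true.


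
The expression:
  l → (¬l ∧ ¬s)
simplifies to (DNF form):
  ¬l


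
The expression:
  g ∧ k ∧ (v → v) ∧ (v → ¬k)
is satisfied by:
  {g: True, k: True, v: False}


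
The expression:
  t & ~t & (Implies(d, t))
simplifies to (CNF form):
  False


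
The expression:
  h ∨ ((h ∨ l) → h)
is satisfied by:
  {h: True, l: False}
  {l: False, h: False}
  {l: True, h: True}


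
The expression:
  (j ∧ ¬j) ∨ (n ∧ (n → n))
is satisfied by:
  {n: True}


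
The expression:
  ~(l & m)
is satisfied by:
  {l: False, m: False}
  {m: True, l: False}
  {l: True, m: False}


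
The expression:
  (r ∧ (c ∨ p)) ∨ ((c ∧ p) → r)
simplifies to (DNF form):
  r ∨ ¬c ∨ ¬p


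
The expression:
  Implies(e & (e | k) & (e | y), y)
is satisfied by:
  {y: True, e: False}
  {e: False, y: False}
  {e: True, y: True}


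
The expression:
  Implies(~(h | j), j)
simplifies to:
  h | j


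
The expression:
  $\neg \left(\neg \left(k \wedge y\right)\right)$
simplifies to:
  $k \wedge y$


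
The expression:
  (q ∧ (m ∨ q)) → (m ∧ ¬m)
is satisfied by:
  {q: False}


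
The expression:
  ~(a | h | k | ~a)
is never true.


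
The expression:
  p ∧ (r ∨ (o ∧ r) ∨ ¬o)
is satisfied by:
  {r: True, p: True, o: False}
  {p: True, o: False, r: False}
  {r: True, o: True, p: True}


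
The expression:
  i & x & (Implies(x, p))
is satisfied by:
  {i: True, p: True, x: True}


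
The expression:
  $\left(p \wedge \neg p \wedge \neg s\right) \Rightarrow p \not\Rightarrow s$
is always true.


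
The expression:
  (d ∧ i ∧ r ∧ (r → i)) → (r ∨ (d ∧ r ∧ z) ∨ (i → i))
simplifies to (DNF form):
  True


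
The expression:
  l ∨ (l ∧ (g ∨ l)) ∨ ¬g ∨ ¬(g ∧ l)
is always true.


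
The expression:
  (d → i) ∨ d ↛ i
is always true.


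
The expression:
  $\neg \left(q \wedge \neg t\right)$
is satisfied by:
  {t: True, q: False}
  {q: False, t: False}
  {q: True, t: True}


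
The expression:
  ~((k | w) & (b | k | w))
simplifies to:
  ~k & ~w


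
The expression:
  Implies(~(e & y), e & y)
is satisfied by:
  {e: True, y: True}


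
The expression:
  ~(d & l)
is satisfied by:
  {l: False, d: False}
  {d: True, l: False}
  {l: True, d: False}


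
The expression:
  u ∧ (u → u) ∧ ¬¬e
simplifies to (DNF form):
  e ∧ u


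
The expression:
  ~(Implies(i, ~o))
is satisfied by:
  {i: True, o: True}


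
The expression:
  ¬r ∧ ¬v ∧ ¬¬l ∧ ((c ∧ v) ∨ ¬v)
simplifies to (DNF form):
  l ∧ ¬r ∧ ¬v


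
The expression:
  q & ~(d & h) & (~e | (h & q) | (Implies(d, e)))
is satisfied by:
  {q: True, h: False, d: False}
  {d: True, q: True, h: False}
  {h: True, q: True, d: False}


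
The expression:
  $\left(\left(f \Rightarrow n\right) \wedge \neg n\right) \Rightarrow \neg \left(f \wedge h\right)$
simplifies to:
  $\text{True}$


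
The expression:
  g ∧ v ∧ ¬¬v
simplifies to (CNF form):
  g ∧ v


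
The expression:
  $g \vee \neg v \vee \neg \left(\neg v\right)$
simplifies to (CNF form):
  $\text{True}$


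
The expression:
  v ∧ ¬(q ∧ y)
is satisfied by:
  {v: True, q: False, y: False}
  {y: True, v: True, q: False}
  {q: True, v: True, y: False}


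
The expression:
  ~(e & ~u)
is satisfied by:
  {u: True, e: False}
  {e: False, u: False}
  {e: True, u: True}


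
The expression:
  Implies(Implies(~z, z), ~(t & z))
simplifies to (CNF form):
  ~t | ~z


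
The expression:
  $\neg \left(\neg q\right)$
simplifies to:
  $q$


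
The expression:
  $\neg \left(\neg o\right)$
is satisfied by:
  {o: True}


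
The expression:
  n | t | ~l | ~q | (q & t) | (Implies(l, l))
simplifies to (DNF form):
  True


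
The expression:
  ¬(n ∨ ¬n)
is never true.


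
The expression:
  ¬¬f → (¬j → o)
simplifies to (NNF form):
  j ∨ o ∨ ¬f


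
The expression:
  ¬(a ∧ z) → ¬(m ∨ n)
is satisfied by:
  {z: True, a: True, m: False, n: False}
  {z: True, a: False, m: False, n: False}
  {a: True, z: False, m: False, n: False}
  {z: False, a: False, m: False, n: False}
  {n: True, z: True, a: True, m: False}
  {z: True, m: True, a: True, n: False}
  {n: True, z: True, m: True, a: True}


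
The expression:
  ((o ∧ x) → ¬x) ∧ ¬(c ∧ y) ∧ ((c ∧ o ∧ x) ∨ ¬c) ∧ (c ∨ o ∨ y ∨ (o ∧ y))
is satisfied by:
  {y: True, x: False, o: False, c: False}
  {y: True, o: True, x: False, c: False}
  {o: True, y: False, x: False, c: False}
  {y: True, x: True, o: False, c: False}


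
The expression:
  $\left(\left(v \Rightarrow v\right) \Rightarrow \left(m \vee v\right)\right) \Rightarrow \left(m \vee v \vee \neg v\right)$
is always true.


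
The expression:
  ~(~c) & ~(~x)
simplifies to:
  c & x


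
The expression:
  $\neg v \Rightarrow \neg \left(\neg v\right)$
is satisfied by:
  {v: True}


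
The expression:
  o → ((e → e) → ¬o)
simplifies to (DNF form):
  ¬o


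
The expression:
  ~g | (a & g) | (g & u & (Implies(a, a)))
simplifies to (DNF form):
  a | u | ~g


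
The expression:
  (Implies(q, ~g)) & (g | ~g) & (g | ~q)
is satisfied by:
  {q: False}


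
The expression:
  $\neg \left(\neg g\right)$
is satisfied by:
  {g: True}


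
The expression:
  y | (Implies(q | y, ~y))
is always true.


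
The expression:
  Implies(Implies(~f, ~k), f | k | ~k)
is always true.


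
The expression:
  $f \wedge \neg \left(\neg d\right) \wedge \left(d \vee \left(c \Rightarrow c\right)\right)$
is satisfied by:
  {d: True, f: True}


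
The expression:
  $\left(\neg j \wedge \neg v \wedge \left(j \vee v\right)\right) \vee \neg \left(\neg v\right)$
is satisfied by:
  {v: True}


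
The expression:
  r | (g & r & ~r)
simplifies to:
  r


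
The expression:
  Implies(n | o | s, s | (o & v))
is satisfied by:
  {v: True, s: True, n: False, o: False}
  {s: True, n: False, o: False, v: False}
  {v: True, s: True, o: True, n: False}
  {s: True, o: True, n: False, v: False}
  {s: True, v: True, n: True, o: False}
  {s: True, n: True, o: False, v: False}
  {v: True, s: True, o: True, n: True}
  {s: True, o: True, n: True, v: False}
  {v: True, n: False, o: False, s: False}
  {v: False, n: False, o: False, s: False}
  {v: True, o: True, n: False, s: False}
  {v: True, n: True, o: True, s: False}


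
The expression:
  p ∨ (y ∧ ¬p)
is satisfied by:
  {y: True, p: True}
  {y: True, p: False}
  {p: True, y: False}


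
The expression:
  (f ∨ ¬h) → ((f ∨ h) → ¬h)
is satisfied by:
  {h: False, f: False}
  {f: True, h: False}
  {h: True, f: False}


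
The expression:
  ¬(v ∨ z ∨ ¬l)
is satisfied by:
  {l: True, v: False, z: False}


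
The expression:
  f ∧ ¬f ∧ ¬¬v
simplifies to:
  False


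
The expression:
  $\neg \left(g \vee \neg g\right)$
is never true.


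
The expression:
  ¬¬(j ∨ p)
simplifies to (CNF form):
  j ∨ p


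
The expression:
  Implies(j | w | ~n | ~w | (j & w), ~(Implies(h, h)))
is never true.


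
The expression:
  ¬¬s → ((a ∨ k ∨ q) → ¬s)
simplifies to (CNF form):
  (¬a ∨ ¬s) ∧ (¬k ∨ ¬s) ∧ (¬q ∨ ¬s)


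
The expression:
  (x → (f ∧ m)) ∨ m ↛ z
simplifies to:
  (f ∧ m) ∨ (m ∧ ¬z) ∨ ¬x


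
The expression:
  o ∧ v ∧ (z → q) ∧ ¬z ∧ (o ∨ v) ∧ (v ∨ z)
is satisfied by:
  {o: True, v: True, z: False}


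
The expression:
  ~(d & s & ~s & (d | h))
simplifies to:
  True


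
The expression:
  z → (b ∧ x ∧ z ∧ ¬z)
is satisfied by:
  {z: False}


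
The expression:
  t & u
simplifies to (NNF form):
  t & u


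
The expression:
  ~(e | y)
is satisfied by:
  {e: False, y: False}


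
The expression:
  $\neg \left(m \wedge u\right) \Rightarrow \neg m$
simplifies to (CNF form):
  $u \vee \neg m$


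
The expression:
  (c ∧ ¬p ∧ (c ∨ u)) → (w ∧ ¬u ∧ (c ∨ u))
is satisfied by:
  {p: True, w: True, u: False, c: False}
  {p: True, w: False, u: False, c: False}
  {p: True, u: True, w: True, c: False}
  {p: True, u: True, w: False, c: False}
  {w: True, p: False, u: False, c: False}
  {p: False, w: False, u: False, c: False}
  {u: True, w: True, p: False, c: False}
  {u: True, p: False, w: False, c: False}
  {p: True, c: True, w: True, u: False}
  {p: True, c: True, w: False, u: False}
  {p: True, c: True, u: True, w: True}
  {p: True, c: True, u: True, w: False}
  {c: True, w: True, u: False, p: False}


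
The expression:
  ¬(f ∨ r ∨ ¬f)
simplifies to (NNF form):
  False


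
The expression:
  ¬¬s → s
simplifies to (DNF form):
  True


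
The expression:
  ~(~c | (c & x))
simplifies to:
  c & ~x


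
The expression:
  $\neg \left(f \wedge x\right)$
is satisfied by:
  {x: False, f: False}
  {f: True, x: False}
  {x: True, f: False}


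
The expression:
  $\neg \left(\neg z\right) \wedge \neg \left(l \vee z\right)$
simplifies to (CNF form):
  $\text{False}$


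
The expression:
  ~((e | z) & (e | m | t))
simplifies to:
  ~e & (~m | ~z) & (~t | ~z)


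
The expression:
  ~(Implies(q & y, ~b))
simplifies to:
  b & q & y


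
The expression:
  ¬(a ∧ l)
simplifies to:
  ¬a ∨ ¬l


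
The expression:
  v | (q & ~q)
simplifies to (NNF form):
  v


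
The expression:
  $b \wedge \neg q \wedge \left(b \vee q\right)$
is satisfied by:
  {b: True, q: False}


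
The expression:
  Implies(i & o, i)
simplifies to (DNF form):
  True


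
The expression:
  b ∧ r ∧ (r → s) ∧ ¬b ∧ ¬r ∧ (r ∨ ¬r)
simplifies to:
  False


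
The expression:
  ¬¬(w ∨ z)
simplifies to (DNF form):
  w ∨ z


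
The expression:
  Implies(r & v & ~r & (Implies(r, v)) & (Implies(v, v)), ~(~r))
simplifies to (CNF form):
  True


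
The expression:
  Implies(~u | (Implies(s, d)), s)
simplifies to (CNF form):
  s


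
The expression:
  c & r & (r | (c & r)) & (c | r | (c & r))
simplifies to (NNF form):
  c & r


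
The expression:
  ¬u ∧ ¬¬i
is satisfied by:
  {i: True, u: False}


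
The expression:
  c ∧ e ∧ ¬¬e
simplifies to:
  c ∧ e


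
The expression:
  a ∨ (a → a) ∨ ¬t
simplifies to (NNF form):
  True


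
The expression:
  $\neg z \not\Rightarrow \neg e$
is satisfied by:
  {e: True, z: False}


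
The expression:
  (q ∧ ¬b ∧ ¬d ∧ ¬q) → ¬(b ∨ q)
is always true.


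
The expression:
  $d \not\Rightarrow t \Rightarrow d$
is always true.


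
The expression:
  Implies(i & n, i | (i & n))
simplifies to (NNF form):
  True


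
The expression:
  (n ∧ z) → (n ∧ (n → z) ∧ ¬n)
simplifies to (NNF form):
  ¬n ∨ ¬z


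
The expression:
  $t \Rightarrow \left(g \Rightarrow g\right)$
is always true.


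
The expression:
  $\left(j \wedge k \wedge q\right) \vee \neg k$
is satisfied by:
  {q: True, j: True, k: False}
  {q: True, j: False, k: False}
  {j: True, q: False, k: False}
  {q: False, j: False, k: False}
  {q: True, k: True, j: True}


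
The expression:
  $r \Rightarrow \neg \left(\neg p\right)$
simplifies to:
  $p \vee \neg r$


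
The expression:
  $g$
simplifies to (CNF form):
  $g$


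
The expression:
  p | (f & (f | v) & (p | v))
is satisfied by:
  {p: True, f: True, v: True}
  {p: True, f: True, v: False}
  {p: True, v: True, f: False}
  {p: True, v: False, f: False}
  {f: True, v: True, p: False}


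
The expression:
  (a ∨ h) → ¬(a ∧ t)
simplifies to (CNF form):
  ¬a ∨ ¬t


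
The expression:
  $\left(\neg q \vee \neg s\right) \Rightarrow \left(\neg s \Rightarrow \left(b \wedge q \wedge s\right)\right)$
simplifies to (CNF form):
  $s$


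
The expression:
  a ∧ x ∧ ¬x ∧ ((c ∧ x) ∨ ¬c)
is never true.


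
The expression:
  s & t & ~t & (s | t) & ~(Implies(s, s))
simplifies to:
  False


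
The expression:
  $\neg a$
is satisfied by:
  {a: False}


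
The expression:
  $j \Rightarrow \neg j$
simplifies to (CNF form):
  $\neg j$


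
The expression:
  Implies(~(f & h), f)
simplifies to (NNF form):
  f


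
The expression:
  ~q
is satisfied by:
  {q: False}


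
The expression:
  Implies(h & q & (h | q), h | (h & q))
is always true.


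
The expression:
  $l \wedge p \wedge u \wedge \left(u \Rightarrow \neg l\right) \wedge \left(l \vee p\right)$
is never true.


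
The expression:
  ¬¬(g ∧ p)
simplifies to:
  g ∧ p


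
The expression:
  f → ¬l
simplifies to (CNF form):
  ¬f ∨ ¬l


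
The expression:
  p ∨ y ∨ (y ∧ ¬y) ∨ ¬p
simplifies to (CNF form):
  True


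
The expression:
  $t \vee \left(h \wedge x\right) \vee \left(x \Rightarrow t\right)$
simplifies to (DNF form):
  $h \vee t \vee \neg x$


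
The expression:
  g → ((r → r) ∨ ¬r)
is always true.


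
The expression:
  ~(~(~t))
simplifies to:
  ~t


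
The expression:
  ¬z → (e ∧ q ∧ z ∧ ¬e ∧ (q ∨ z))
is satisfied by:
  {z: True}


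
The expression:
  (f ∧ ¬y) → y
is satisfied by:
  {y: True, f: False}
  {f: False, y: False}
  {f: True, y: True}


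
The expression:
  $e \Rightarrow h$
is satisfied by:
  {h: True, e: False}
  {e: False, h: False}
  {e: True, h: True}


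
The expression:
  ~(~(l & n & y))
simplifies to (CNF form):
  l & n & y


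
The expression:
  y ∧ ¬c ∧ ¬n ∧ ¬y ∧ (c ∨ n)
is never true.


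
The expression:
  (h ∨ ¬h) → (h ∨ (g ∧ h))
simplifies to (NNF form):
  h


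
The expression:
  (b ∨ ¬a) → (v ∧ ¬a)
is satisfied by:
  {v: True, a: False, b: False}
  {b: True, v: True, a: False}
  {a: True, v: True, b: False}
  {a: True, v: False, b: False}


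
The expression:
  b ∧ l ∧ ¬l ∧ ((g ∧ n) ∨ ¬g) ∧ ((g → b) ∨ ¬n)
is never true.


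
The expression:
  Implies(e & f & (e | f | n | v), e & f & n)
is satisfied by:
  {n: True, e: False, f: False}
  {e: False, f: False, n: False}
  {f: True, n: True, e: False}
  {f: True, e: False, n: False}
  {n: True, e: True, f: False}
  {e: True, n: False, f: False}
  {f: True, e: True, n: True}


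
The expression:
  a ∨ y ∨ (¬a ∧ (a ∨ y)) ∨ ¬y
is always true.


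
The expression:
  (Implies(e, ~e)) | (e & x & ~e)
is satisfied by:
  {e: False}


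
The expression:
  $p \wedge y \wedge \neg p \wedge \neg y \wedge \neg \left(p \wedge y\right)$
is never true.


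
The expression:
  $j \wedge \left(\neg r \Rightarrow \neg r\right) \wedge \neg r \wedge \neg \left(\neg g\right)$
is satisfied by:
  {j: True, g: True, r: False}


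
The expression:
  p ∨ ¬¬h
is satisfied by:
  {p: True, h: True}
  {p: True, h: False}
  {h: True, p: False}


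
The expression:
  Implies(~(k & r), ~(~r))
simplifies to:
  r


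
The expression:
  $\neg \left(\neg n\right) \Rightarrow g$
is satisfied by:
  {g: True, n: False}
  {n: False, g: False}
  {n: True, g: True}


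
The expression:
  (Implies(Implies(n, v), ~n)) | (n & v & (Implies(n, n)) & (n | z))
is always true.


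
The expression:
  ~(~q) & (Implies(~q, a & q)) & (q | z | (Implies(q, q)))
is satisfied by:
  {q: True}


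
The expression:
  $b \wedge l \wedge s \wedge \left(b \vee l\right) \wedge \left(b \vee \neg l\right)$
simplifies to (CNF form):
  $b \wedge l \wedge s$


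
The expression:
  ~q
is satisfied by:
  {q: False}


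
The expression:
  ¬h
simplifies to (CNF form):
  ¬h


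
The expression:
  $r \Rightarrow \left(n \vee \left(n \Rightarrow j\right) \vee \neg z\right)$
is always true.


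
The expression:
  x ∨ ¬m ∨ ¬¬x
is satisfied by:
  {x: True, m: False}
  {m: False, x: False}
  {m: True, x: True}


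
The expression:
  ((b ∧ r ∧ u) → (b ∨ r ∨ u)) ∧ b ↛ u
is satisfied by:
  {b: True, u: False}


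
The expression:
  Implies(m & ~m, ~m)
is always true.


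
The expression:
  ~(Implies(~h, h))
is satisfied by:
  {h: False}


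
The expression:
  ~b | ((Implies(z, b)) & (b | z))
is always true.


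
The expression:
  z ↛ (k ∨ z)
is never true.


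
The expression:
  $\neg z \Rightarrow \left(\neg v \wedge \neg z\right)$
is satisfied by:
  {z: True, v: False}
  {v: False, z: False}
  {v: True, z: True}


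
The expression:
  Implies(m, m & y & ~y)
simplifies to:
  ~m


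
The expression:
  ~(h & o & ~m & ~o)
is always true.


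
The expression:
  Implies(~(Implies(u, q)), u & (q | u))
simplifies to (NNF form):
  True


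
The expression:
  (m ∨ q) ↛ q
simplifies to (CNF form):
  m ∧ ¬q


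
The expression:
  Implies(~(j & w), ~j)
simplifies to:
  w | ~j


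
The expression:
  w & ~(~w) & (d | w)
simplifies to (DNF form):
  w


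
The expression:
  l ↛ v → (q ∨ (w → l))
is always true.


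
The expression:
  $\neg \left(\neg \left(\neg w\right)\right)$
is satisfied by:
  {w: False}


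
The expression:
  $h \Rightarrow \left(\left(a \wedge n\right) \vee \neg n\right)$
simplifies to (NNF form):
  $a \vee \neg h \vee \neg n$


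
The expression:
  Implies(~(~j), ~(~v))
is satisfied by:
  {v: True, j: False}
  {j: False, v: False}
  {j: True, v: True}


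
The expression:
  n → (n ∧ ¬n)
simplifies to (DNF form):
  ¬n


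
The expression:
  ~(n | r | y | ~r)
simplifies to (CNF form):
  False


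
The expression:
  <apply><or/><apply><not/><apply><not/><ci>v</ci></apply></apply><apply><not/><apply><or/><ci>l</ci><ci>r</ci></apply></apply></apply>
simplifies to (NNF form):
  <apply><or/><ci>v</ci><apply><and/><apply><not/><ci>l</ci></apply><apply><not/><ci>r</ci></apply></apply></apply>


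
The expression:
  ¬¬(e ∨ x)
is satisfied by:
  {x: True, e: True}
  {x: True, e: False}
  {e: True, x: False}


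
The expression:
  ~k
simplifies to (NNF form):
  ~k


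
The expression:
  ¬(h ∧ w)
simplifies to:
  ¬h ∨ ¬w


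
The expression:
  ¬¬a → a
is always true.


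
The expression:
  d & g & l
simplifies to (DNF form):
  d & g & l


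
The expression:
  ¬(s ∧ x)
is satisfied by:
  {s: False, x: False}
  {x: True, s: False}
  {s: True, x: False}


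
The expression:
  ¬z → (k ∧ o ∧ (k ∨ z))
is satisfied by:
  {o: True, z: True, k: True}
  {o: True, z: True, k: False}
  {z: True, k: True, o: False}
  {z: True, k: False, o: False}
  {o: True, k: True, z: False}


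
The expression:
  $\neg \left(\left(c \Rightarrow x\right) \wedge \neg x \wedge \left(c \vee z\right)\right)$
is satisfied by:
  {x: True, c: True, z: False}
  {x: True, c: False, z: False}
  {c: True, x: False, z: False}
  {x: False, c: False, z: False}
  {x: True, z: True, c: True}
  {x: True, z: True, c: False}
  {z: True, c: True, x: False}


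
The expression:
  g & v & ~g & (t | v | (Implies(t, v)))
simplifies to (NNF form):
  False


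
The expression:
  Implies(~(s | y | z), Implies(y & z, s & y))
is always true.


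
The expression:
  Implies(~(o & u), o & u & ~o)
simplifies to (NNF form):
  o & u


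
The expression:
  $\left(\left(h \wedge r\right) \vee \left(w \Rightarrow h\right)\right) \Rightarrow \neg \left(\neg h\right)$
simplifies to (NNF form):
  $h \vee w$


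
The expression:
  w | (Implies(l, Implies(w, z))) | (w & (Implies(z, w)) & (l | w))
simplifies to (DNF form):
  True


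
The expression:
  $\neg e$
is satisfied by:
  {e: False}


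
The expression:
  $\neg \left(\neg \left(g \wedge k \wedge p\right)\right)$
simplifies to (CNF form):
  $g \wedge k \wedge p$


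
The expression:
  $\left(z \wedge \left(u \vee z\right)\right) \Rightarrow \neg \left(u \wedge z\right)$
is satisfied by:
  {u: False, z: False}
  {z: True, u: False}
  {u: True, z: False}


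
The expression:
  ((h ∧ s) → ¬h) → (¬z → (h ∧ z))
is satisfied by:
  {z: True, s: True, h: True}
  {z: True, s: True, h: False}
  {z: True, h: True, s: False}
  {z: True, h: False, s: False}
  {s: True, h: True, z: False}


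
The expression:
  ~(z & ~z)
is always true.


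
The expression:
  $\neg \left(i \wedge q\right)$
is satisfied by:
  {q: False, i: False}
  {i: True, q: False}
  {q: True, i: False}


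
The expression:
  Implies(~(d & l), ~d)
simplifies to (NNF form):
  l | ~d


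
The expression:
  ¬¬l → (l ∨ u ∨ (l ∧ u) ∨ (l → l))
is always true.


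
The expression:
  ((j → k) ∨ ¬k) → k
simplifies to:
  k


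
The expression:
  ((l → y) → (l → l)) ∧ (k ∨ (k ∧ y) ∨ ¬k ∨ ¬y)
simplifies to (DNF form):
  True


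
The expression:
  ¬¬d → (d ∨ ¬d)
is always true.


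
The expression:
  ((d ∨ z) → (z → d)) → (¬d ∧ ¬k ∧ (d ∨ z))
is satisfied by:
  {z: True, d: False}


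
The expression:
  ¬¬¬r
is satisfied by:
  {r: False}


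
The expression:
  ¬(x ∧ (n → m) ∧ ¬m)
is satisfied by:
  {n: True, m: True, x: False}
  {n: True, m: False, x: False}
  {m: True, n: False, x: False}
  {n: False, m: False, x: False}
  {n: True, x: True, m: True}
  {n: True, x: True, m: False}
  {x: True, m: True, n: False}


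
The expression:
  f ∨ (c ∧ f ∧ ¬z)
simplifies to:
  f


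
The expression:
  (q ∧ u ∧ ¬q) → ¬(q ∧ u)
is always true.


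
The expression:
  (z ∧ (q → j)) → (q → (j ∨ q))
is always true.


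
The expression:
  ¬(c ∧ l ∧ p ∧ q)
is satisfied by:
  {l: False, c: False, q: False, p: False}
  {p: True, l: False, c: False, q: False}
  {q: True, l: False, c: False, p: False}
  {p: True, q: True, l: False, c: False}
  {c: True, p: False, l: False, q: False}
  {p: True, c: True, l: False, q: False}
  {q: True, c: True, p: False, l: False}
  {p: True, q: True, c: True, l: False}
  {l: True, q: False, c: False, p: False}
  {p: True, l: True, q: False, c: False}
  {q: True, l: True, p: False, c: False}
  {p: True, q: True, l: True, c: False}
  {c: True, l: True, q: False, p: False}
  {p: True, c: True, l: True, q: False}
  {q: True, c: True, l: True, p: False}


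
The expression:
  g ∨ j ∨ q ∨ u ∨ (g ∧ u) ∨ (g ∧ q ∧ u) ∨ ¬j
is always true.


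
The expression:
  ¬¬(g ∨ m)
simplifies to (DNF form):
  g ∨ m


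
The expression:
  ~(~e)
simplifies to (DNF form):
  e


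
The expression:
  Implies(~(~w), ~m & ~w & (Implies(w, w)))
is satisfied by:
  {w: False}


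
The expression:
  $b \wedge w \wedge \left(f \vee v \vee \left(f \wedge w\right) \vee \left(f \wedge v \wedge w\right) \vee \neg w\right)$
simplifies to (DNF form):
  $\left(b \wedge f \wedge w\right) \vee \left(b \wedge v \wedge w\right)$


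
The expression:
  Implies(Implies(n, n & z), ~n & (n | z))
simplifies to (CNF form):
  (n | z) & (n | ~n) & (z | ~z) & (~n | ~z)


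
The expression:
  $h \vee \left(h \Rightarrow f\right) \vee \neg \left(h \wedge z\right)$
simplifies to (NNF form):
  $\text{True}$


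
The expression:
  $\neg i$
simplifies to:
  $\neg i$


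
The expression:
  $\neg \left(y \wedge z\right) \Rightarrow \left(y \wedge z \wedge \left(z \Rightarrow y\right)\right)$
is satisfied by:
  {z: True, y: True}


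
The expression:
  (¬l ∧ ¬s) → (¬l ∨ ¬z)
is always true.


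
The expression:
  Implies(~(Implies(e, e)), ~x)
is always true.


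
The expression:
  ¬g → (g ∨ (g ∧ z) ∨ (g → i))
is always true.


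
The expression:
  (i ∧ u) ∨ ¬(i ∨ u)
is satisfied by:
  {u: False, i: False}
  {i: True, u: True}


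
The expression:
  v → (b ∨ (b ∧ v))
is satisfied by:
  {b: True, v: False}
  {v: False, b: False}
  {v: True, b: True}


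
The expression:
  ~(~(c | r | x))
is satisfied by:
  {r: True, x: True, c: True}
  {r: True, x: True, c: False}
  {r: True, c: True, x: False}
  {r: True, c: False, x: False}
  {x: True, c: True, r: False}
  {x: True, c: False, r: False}
  {c: True, x: False, r: False}


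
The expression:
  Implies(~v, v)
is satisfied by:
  {v: True}


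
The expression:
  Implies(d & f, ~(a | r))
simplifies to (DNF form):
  ~d | ~f | (~a & ~r)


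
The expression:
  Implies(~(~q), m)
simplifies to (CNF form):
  m | ~q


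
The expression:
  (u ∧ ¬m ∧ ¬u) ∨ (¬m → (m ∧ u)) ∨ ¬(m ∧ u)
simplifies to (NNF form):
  True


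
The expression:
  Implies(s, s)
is always true.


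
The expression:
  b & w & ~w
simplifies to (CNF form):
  False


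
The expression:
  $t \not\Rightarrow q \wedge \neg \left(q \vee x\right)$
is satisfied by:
  {t: True, x: False, q: False}


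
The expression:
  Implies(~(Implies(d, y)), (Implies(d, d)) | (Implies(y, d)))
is always true.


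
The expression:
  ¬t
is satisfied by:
  {t: False}


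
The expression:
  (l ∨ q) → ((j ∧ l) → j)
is always true.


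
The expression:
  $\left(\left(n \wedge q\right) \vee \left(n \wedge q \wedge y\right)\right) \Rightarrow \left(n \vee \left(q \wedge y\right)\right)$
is always true.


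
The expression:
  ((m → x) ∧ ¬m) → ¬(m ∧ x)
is always true.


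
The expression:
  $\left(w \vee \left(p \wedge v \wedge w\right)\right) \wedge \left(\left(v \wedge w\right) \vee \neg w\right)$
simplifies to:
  $v \wedge w$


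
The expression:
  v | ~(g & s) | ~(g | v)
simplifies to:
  v | ~g | ~s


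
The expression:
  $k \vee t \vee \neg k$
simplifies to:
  $\text{True}$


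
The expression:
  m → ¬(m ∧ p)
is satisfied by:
  {p: False, m: False}
  {m: True, p: False}
  {p: True, m: False}


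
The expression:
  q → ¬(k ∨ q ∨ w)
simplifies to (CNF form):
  ¬q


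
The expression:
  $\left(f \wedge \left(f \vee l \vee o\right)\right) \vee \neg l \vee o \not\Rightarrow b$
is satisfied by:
  {f: True, o: True, l: False, b: False}
  {f: True, o: False, l: False, b: False}
  {b: True, f: True, o: True, l: False}
  {b: True, f: True, o: False, l: False}
  {o: True, b: False, l: False, f: False}
  {o: False, b: False, l: False, f: False}
  {b: True, o: True, l: False, f: False}
  {b: True, o: False, l: False, f: False}
  {f: True, l: True, o: True, b: False}
  {f: True, l: True, o: False, b: False}
  {b: True, f: True, l: True, o: True}
  {b: True, f: True, l: True, o: False}
  {l: True, o: True, b: False, f: False}


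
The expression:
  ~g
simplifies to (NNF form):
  ~g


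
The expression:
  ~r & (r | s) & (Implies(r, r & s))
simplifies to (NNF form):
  s & ~r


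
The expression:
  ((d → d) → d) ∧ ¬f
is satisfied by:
  {d: True, f: False}


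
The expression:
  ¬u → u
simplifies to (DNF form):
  u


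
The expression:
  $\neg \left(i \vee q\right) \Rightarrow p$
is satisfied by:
  {i: True, q: True, p: True}
  {i: True, q: True, p: False}
  {i: True, p: True, q: False}
  {i: True, p: False, q: False}
  {q: True, p: True, i: False}
  {q: True, p: False, i: False}
  {p: True, q: False, i: False}


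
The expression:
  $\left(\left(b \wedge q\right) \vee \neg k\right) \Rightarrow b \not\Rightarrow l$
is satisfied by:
  {k: True, l: False, q: False, b: False}
  {b: True, k: True, l: False, q: False}
  {k: True, q: True, l: False, b: False}
  {b: True, k: True, q: True, l: False}
  {k: True, l: True, q: False, b: False}
  {k: True, b: True, l: True, q: False}
  {k: True, q: True, l: True, b: False}
  {b: True, l: False, q: False, k: False}
  {q: True, b: True, l: False, k: False}


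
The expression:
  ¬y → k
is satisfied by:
  {y: True, k: True}
  {y: True, k: False}
  {k: True, y: False}


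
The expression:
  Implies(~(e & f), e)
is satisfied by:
  {e: True}


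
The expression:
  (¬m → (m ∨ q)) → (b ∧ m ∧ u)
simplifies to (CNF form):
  (b ∨ ¬m) ∧ (m ∨ ¬q) ∧ (u ∨ ¬m)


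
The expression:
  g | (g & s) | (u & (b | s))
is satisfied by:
  {u: True, s: True, g: True, b: True}
  {u: True, s: True, g: True, b: False}
  {u: True, g: True, b: True, s: False}
  {u: True, g: True, b: False, s: False}
  {s: True, g: True, b: True, u: False}
  {s: True, g: True, b: False, u: False}
  {g: True, b: True, s: False, u: False}
  {g: True, s: False, b: False, u: False}
  {u: True, s: True, b: True, g: False}
  {u: True, s: True, b: False, g: False}
  {u: True, b: True, g: False, s: False}


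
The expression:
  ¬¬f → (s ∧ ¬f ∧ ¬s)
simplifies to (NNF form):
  ¬f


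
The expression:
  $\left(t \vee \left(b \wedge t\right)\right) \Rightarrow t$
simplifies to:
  $\text{True}$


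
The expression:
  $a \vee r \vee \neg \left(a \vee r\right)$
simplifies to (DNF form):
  $\text{True}$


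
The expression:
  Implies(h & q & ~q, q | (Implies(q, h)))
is always true.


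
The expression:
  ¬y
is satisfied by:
  {y: False}


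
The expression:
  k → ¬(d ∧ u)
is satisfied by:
  {u: False, k: False, d: False}
  {d: True, u: False, k: False}
  {k: True, u: False, d: False}
  {d: True, k: True, u: False}
  {u: True, d: False, k: False}
  {d: True, u: True, k: False}
  {k: True, u: True, d: False}


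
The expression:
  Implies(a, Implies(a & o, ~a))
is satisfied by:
  {o: False, a: False}
  {a: True, o: False}
  {o: True, a: False}


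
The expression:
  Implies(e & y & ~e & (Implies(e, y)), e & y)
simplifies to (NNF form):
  True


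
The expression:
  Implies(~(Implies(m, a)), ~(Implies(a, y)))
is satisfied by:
  {a: True, m: False}
  {m: False, a: False}
  {m: True, a: True}


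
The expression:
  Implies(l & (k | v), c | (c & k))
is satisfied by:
  {c: True, k: False, l: False, v: False}
  {c: True, v: True, k: False, l: False}
  {c: True, k: True, l: False, v: False}
  {c: True, v: True, k: True, l: False}
  {v: False, k: False, l: False, c: False}
  {v: True, k: False, l: False, c: False}
  {k: True, v: False, l: False, c: False}
  {v: True, k: True, l: False, c: False}
  {l: True, c: True, v: False, k: False}
  {v: True, l: True, c: True, k: False}
  {l: True, c: True, k: True, v: False}
  {v: True, l: True, c: True, k: True}
  {l: True, c: False, k: False, v: False}


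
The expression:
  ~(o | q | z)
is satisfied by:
  {q: False, o: False, z: False}


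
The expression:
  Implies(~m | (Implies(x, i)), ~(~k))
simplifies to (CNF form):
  (k | m) & (k | x) & (k | ~i)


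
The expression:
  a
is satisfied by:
  {a: True}


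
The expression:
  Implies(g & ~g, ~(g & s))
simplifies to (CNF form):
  True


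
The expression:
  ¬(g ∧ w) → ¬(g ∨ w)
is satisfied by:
  {w: False, g: False}
  {g: True, w: True}


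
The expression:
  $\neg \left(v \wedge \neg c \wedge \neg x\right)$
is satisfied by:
  {x: True, c: True, v: False}
  {x: True, v: False, c: False}
  {c: True, v: False, x: False}
  {c: False, v: False, x: False}
  {x: True, c: True, v: True}
  {x: True, v: True, c: False}
  {c: True, v: True, x: False}


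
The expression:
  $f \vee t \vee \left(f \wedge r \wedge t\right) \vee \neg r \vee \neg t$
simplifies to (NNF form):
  $\text{True}$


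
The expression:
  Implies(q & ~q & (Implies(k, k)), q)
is always true.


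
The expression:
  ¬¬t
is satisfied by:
  {t: True}


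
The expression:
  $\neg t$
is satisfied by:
  {t: False}


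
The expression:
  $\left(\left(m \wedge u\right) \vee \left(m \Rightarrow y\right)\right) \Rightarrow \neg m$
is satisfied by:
  {u: False, m: False, y: False}
  {y: True, u: False, m: False}
  {u: True, y: False, m: False}
  {y: True, u: True, m: False}
  {m: True, y: False, u: False}


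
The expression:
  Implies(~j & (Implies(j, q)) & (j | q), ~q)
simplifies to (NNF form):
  j | ~q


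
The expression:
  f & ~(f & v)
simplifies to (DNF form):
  f & ~v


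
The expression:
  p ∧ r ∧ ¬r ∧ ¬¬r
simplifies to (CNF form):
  False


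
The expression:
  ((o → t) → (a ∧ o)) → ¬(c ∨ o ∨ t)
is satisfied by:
  {t: True, a: False, o: False}
  {a: False, o: False, t: False}
  {t: True, a: True, o: False}
  {a: True, t: False, o: False}
  {o: True, t: True, a: False}


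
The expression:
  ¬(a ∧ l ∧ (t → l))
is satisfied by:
  {l: False, a: False}
  {a: True, l: False}
  {l: True, a: False}


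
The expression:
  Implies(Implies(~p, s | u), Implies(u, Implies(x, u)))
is always true.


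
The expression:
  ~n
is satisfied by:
  {n: False}


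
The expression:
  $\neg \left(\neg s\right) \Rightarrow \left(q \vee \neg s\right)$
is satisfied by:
  {q: True, s: False}
  {s: False, q: False}
  {s: True, q: True}


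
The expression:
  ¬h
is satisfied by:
  {h: False}


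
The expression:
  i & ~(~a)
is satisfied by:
  {a: True, i: True}


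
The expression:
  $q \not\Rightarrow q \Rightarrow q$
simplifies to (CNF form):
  $\text{True}$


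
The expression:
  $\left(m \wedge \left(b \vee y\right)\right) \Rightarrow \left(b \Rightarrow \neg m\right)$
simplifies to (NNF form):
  $\neg b \vee \neg m$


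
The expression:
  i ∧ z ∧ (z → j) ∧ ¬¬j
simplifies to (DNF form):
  i ∧ j ∧ z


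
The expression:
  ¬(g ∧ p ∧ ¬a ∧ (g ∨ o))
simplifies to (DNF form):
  a ∨ ¬g ∨ ¬p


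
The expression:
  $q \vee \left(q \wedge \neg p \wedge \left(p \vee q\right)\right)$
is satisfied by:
  {q: True}


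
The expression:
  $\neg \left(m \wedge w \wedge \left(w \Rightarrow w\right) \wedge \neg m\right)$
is always true.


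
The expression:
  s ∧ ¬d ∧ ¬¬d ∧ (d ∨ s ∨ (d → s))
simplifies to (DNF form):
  False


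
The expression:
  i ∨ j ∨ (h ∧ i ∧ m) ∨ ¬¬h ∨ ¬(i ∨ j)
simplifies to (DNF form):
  True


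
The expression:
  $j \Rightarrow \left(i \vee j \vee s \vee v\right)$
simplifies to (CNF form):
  $\text{True}$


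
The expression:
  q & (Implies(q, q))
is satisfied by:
  {q: True}
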